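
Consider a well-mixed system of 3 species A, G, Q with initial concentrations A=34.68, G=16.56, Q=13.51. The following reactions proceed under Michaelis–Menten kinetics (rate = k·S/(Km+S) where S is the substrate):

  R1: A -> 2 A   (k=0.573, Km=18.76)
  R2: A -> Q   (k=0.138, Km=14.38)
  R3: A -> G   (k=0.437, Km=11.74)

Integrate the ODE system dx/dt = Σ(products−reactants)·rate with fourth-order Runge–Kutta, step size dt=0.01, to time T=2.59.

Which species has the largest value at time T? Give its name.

Dominant species at T: A

RK4 with dt=0.01: 259 steps to T=2.59. Trajectory (selected grid times):
t=0.00: A=34.68 G=16.56 Q=13.51
t=0.29: A=34.66 G=16.65 Q=13.54
t=0.58: A=34.65 G=16.75 Q=13.57
t=0.86: A=34.64 G=16.84 Q=13.59
t=1.15: A=34.62 G=16.94 Q=13.62
t=1.44: A=34.60 G=17.03 Q=13.65
t=1.73: A=34.59 G=17.12 Q=13.68
t=2.01: A=34.58 G=17.22 Q=13.71
t=2.30: A=34.56 G=17.31 Q=13.73
t=2.59: A=34.54 G=17.41 Q=13.76
At T=2.59: A=34.54 G=17.41 Q=13.76; the largest is A.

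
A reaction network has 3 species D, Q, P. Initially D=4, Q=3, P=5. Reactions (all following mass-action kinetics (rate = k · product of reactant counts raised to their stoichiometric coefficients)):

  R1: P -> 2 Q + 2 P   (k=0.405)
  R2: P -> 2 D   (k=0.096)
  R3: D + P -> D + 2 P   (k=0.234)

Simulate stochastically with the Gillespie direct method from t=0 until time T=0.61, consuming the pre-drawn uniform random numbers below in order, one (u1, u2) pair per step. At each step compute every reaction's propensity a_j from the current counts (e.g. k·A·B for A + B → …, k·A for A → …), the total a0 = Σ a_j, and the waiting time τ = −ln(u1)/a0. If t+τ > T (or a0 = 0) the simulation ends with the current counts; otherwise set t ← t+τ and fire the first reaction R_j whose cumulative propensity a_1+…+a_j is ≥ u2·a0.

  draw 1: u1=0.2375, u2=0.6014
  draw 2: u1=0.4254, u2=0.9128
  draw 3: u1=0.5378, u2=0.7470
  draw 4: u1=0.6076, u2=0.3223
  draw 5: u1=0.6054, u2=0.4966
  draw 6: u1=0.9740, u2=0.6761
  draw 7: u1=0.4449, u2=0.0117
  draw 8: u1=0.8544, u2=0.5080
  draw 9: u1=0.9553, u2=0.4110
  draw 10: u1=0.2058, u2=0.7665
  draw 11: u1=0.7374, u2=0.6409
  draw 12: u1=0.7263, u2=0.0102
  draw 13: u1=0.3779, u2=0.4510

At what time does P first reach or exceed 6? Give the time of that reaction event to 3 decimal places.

Threshold first reached at t = 0.200

t=0.000: D=4 Q=3 P=5
Draw 1: a1=2.025, a2=0.480, a3=4.680, a0=7.185; τ=−ln(0.2375)/7.185=0.200 → t=0.200; u2·a0=0.6014·7.185=4.321; a1+a2=2.505 < 4.321 ≤ a1+…+a3=7.185 → R3 fires; D=4 Q=3 P=6
Draw 2: a1=2.430, a2=0.576, a3=5.616, a0=8.622; τ=−ln(0.4254)/8.622=0.099 → t=0.299; u2·a0=0.9128·8.622=7.870; a1+a2=3.006 < 7.870 ≤ a1+…+a3=8.622 → R3 fires; D=4 Q=3 P=7
Draw 3: a1=2.835, a2=0.672, a3=6.552, a0=10.059; τ=−ln(0.5378)/10.059=0.062 → t=0.361; u2·a0=0.7470·10.059=7.514; a1+a2=3.507 < 7.514 ≤ a1+…+a3=10.059 → R3 fires; D=4 Q=3 P=8
Draw 4: a1=3.240, a2=0.768, a3=7.488, a0=11.496; τ=−ln(0.6076)/11.496=0.043 → t=0.404; u2·a0=0.3223·11.496=3.705; a1=3.240 < 3.705 ≤ a1+a2=4.008 → R2 fires; D=6 Q=3 P=7
Draw 5: a1=2.835, a2=0.672, a3=9.828, a0=13.335; τ=−ln(0.6054)/13.335=0.038 → t=0.442; u2·a0=0.4966·13.335=6.622; a1+a2=3.507 < 6.622 ≤ a1+…+a3=13.335 → R3 fires; D=6 Q=3 P=8
Draw 6: a1=3.240, a2=0.768, a3=11.232, a0=15.240; τ=−ln(0.9740)/15.240=0.002 → t=0.444; u2·a0=0.6761·15.240=10.304; a1+a2=4.008 < 10.304 ≤ a1+…+a3=15.240 → R3 fires; D=6 Q=3 P=9
Draw 7: a1=3.645, a2=0.864, a3=12.636, a0=17.145; τ=−ln(0.4449)/17.145=0.047 → t=0.491; u2·a0=0.0117·17.145=0.201 ≤ a1=3.645 → R1 fires; D=6 Q=5 P=10
Draw 8: a1=4.050, a2=0.960, a3=14.040, a0=19.050; τ=−ln(0.8544)/19.050=0.008 → t=0.499; u2·a0=0.5080·19.050=9.677; a1+a2=5.010 < 9.677 ≤ a1+…+a3=19.050 → R3 fires; D=6 Q=5 P=11
Draw 9: a1=4.455, a2=1.056, a3=15.444, a0=20.955; τ=−ln(0.9553)/20.955=0.002 → t=0.501; u2·a0=0.4110·20.955=8.613; a1+a2=5.511 < 8.613 ≤ a1+…+a3=20.955 → R3 fires; D=6 Q=5 P=12
Draw 10: a1=4.860, a2=1.152, a3=16.848, a0=22.860; τ=−ln(0.2058)/22.860=0.069 → t=0.570; u2·a0=0.7665·22.860=17.522; a1+a2=6.012 < 17.522 ≤ a1+…+a3=22.860 → R3 fires; D=6 Q=5 P=13
Draw 11: a1=5.265, a2=1.248, a3=18.252, a0=24.765; τ=−ln(0.7374)/24.765=0.012 → t=0.583; u2·a0=0.6409·24.765=15.872; a1+a2=6.513 < 15.872 ≤ a1+…+a3=24.765 → R3 fires; D=6 Q=5 P=14
Draw 12: a1=5.670, a2=1.344, a3=19.656, a0=26.670; τ=−ln(0.7263)/26.670=0.012 → t=0.595; u2·a0=0.0102·26.670=0.272 ≤ a1=5.670 → R1 fires; D=6 Q=7 P=15
Draw 13: a1=6.075, a2=1.440, a3=21.060, a0=28.575; τ=−ln(0.3779)/28.575=0.034 → t=0.629 > T=0.61: stop.
P first becomes ≥ 6 when it reaches 6 at the event at t=0.200.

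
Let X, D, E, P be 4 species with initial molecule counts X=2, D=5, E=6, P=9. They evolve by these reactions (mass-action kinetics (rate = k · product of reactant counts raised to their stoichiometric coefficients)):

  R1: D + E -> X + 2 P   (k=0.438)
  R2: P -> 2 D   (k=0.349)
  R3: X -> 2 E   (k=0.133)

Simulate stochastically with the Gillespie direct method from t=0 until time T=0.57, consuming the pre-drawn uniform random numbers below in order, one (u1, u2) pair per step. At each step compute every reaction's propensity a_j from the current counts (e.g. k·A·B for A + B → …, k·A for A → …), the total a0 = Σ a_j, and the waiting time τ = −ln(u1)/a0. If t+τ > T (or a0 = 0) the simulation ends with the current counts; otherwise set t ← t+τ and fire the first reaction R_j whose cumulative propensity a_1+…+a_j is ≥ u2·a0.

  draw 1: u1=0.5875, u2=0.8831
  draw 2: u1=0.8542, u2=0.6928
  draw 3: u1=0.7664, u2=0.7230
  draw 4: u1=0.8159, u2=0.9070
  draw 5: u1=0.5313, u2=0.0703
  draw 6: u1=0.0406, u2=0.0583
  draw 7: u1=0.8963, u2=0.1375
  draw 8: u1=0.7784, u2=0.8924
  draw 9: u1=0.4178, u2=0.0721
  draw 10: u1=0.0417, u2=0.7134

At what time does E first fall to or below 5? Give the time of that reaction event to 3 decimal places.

Threshold first reached at t = 0.039

t=0.000: X=2 D=5 E=6 P=9
Draw 1: a1=13.140, a2=3.141, a3=0.266, a0=16.547; τ=−ln(0.5875)/16.547=0.032 → t=0.032; u2·a0=0.8831·16.547=14.613; a1=13.140 < 14.613 ≤ a1+a2=16.281 → R2 fires; X=2 D=7 E=6 P=8
Draw 2: a1=18.396, a2=2.792, a3=0.266, a0=21.454; τ=−ln(0.8542)/21.454=0.007 → t=0.039; u2·a0=0.6928·21.454=14.863 ≤ a1=18.396 → R1 fires; X=3 D=6 E=5 P=10
Draw 3: a1=13.140, a2=3.490, a3=0.399, a0=17.029; τ=−ln(0.7664)/17.029=0.016 → t=0.055; u2·a0=0.7230·17.029=12.312 ≤ a1=13.140 → R1 fires; X=4 D=5 E=4 P=12
Draw 4: a1=8.760, a2=4.188, a3=0.532, a0=13.480; τ=−ln(0.8159)/13.480=0.015 → t=0.070; u2·a0=0.9070·13.480=12.226; a1=8.760 < 12.226 ≤ a1+a2=12.948 → R2 fires; X=4 D=7 E=4 P=11
Draw 5: a1=12.264, a2=3.839, a3=0.532, a0=16.635; τ=−ln(0.5313)/16.635=0.038 → t=0.108; u2·a0=0.0703·16.635=1.169 ≤ a1=12.264 → R1 fires; X=5 D=6 E=3 P=13
Draw 6: a1=7.884, a2=4.537, a3=0.665, a0=13.086; τ=−ln(0.0406)/13.086=0.245 → t=0.353; u2·a0=0.0583·13.086=0.763 ≤ a1=7.884 → R1 fires; X=6 D=5 E=2 P=15
Draw 7: a1=4.380, a2=5.235, a3=0.798, a0=10.413; τ=−ln(0.8963)/10.413=0.011 → t=0.364; u2·a0=0.1375·10.413=1.432 ≤ a1=4.380 → R1 fires; X=7 D=4 E=1 P=17
Draw 8: a1=1.752, a2=5.933, a3=0.931, a0=8.616; τ=−ln(0.7784)/8.616=0.029 → t=0.393; u2·a0=0.8924·8.616=7.689; a1+a2=7.685 < 7.689 ≤ a1+…+a3=8.616 → R3 fires; X=6 D=4 E=3 P=17
Draw 9: a1=5.256, a2=5.933, a3=0.798, a0=11.987; τ=−ln(0.4178)/11.987=0.073 → t=0.465; u2·a0=0.0721·11.987=0.864 ≤ a1=5.256 → R1 fires; X=7 D=3 E=2 P=19
Draw 10: a1=2.628, a2=6.631, a3=0.931, a0=10.190; τ=−ln(0.0417)/10.190=0.312 → t=0.777 > T=0.57: stop.
E first becomes ≤ 5 when it reaches 5 at the event at t=0.039.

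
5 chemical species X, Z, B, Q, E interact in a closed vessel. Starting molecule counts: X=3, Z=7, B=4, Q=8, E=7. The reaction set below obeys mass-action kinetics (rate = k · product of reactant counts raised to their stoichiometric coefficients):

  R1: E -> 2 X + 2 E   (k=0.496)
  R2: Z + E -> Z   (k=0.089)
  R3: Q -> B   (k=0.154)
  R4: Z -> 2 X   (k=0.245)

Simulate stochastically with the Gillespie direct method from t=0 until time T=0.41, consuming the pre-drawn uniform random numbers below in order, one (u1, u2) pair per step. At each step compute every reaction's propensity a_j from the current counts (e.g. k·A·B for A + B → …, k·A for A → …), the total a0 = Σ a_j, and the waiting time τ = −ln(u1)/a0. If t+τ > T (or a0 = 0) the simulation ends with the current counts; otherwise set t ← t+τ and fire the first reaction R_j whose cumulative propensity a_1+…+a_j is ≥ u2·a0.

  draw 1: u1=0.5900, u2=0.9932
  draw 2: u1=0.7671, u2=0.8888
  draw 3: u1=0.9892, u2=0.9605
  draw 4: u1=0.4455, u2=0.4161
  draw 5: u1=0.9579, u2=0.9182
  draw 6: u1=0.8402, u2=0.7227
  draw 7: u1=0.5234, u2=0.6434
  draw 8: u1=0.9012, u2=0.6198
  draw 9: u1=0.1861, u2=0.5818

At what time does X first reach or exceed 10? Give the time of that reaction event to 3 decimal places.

t=0.000: X=3 Z=7 B=4 Q=8 E=7
Draw 1: a1=3.472, a2=4.361, a3=1.232, a4=1.715, a0=10.780; τ=−ln(0.5900)/10.780=0.049 → t=0.049; u2·a0=0.9932·10.780=10.707; a1+…+a3=9.065 < 10.707 ≤ a1+…+a4=10.780 → R4 fires; X=5 Z=6 B=4 Q=8 E=7
Draw 2: a1=3.472, a2=3.738, a3=1.232, a4=1.470, a0=9.912; τ=−ln(0.7671)/9.912=0.027 → t=0.076; u2·a0=0.8888·9.912=8.810; a1+…+a3=8.442 < 8.810 ≤ a1+…+a4=9.912 → R4 fires; X=7 Z=5 B=4 Q=8 E=7
Draw 3: a1=3.472, a2=3.115, a3=1.232, a4=1.225, a0=9.044; τ=−ln(0.9892)/9.044=0.001 → t=0.077; u2·a0=0.9605·9.044=8.687; a1+…+a3=7.819 < 8.687 ≤ a1+…+a4=9.044 → R4 fires; X=9 Z=4 B=4 Q=8 E=7
Draw 4: a1=3.472, a2=2.492, a3=1.232, a4=0.980, a0=8.176; τ=−ln(0.4455)/8.176=0.099 → t=0.176; u2·a0=0.4161·8.176=3.402 ≤ a1=3.472 → R1 fires; X=11 Z=4 B=4 Q=8 E=8
Draw 5: a1=3.968, a2=2.848, a3=1.232, a4=0.980, a0=9.028; τ=−ln(0.9579)/9.028=0.005 → t=0.181; u2·a0=0.9182·9.028=8.290; a1+…+a3=8.048 < 8.290 ≤ a1+…+a4=9.028 → R4 fires; X=13 Z=3 B=4 Q=8 E=8
Draw 6: a1=3.968, a2=2.136, a3=1.232, a4=0.735, a0=8.071; τ=−ln(0.8402)/8.071=0.022 → t=0.202; u2·a0=0.7227·8.071=5.833; a1=3.968 < 5.833 ≤ a1+a2=6.104 → R2 fires; X=13 Z=3 B=4 Q=8 E=7
Draw 7: a1=3.472, a2=1.869, a3=1.232, a4=0.735, a0=7.308; τ=−ln(0.5234)/7.308=0.089 → t=0.291; u2·a0=0.6434·7.308=4.702; a1=3.472 < 4.702 ≤ a1+a2=5.341 → R2 fires; X=13 Z=3 B=4 Q=8 E=6
Draw 8: a1=2.976, a2=1.602, a3=1.232, a4=0.735, a0=6.545; τ=−ln(0.9012)/6.545=0.016 → t=0.307; u2·a0=0.6198·6.545=4.057; a1=2.976 < 4.057 ≤ a1+a2=4.578 → R2 fires; X=13 Z=3 B=4 Q=8 E=5
Draw 9: a1=2.480, a2=1.335, a3=1.232, a4=0.735, a0=5.782; τ=−ln(0.1861)/5.782=0.291 → t=0.597 > T=0.41: stop.
X first becomes ≥ 10 when it reaches 11 at the event at t=0.176.

Threshold first reached at t = 0.176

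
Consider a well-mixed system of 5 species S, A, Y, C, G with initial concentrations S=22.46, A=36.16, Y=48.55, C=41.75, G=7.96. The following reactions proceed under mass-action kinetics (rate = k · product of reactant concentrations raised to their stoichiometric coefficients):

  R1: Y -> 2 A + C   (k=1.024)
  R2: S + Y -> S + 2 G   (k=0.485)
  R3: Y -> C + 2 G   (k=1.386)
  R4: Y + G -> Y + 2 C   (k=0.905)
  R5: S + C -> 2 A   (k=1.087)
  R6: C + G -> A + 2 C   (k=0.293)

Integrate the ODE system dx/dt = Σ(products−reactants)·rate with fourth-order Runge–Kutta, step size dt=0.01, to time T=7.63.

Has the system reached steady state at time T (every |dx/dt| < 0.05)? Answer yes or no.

RK4 with dt=0.01: 763 steps to T=7.63. Trajectory (selected grid times):
t=0.00: S=22.46 A=36.16 Y=48.55 C=41.75 G=7.96
t=0.85: S=0.00 A=143.12 Y=5.09 C=151.61 G=0.30
t=1.70: S=0.00 A=151.97 Y=0.66 C=161.70 G=0.04
t=2.54: S=0.00 A=153.14 Y=0.09 C=162.97 G=0.01
t=3.39: S=0.00 A=153.29 Y=0.01 C=163.13 G=0.00
t=4.24: S=0.00 A=153.31 Y=0.00 C=163.15 G=0.00
t=5.09: S=0.00 A=153.32 Y=0.00 C=163.16 G=0.00
t=5.93: S=0.00 A=153.32 Y=0.00 C=163.16 G=0.00
t=6.78: S=0.00 A=153.32 Y=0.00 C=163.16 G=0.00
t=7.63: S=0.00 A=153.32 Y=0.00 C=163.16 G=0.00
Rates at T: R1=0.0000, R2=0.0000, R3=0.0000, R4=0.0000, R5=0.0000, R6=0.0000
dx/dt at T (Σ net stoichiometry × rate): S=+0.0000, A=+0.0000, Y=-0.0000, C=+0.0000, G=-0.0000
Largest |dx/dt| is |+0.0000| (C) < 0.05 → steady.

Steady state at T: yes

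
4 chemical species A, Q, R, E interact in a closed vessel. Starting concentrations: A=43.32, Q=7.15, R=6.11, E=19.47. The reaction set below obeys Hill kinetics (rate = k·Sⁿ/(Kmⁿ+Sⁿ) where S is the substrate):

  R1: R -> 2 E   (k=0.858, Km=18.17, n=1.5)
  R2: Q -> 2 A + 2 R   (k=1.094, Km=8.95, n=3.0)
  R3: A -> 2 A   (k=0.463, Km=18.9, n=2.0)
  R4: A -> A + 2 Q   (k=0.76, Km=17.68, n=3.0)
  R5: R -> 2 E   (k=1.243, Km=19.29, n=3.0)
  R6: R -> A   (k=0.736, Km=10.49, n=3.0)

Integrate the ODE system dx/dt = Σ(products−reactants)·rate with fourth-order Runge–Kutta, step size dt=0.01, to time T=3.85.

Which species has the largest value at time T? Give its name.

Dominant species at T: A

RK4 with dt=0.01: 385 steps to T=3.85. Trajectory (selected grid times):
t=0.00: A=43.32 Q=7.15 R=6.11 E=19.47
t=0.43: A=43.88 Q=7.59 R=6.31 E=19.63
t=0.86: A=44.48 Q=8.02 R=6.55 E=19.79
t=1.28: A=45.11 Q=8.42 R=6.80 E=19.97
t=1.71: A=45.80 Q=8.82 R=7.08 E=20.15
t=2.14: A=46.52 Q=9.20 R=7.37 E=20.36
t=2.57: A=47.28 Q=9.57 R=7.68 E=20.57
t=2.99: A=48.06 Q=9.92 R=8.00 E=20.80
t=3.42: A=48.89 Q=10.26 R=8.33 E=21.04
t=3.85: A=49.75 Q=10.60 R=8.66 E=21.31
At T=3.85: A=49.75 Q=10.60 R=8.66 E=21.31; the largest is A.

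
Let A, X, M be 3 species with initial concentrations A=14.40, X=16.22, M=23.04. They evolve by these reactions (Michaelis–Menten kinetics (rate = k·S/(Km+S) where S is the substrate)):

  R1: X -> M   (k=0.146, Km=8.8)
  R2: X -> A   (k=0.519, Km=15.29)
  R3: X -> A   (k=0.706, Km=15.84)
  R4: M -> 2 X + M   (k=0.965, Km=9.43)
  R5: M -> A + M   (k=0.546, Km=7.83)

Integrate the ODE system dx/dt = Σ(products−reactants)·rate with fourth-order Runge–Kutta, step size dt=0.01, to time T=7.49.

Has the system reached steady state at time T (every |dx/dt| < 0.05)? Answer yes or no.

RK4 with dt=0.01: 749 steps to T=7.49. Trajectory (selected grid times):
t=0.00: A=14.40 X=16.22 M=23.04
t=0.83: A=15.26 X=16.76 M=23.12
t=1.66: A=16.13 X=17.28 M=23.20
t=2.50: A=17.02 X=17.81 M=23.28
t=3.33: A=17.90 X=18.32 M=23.36
t=4.16: A=18.79 X=18.83 M=23.44
t=4.99: A=19.69 X=19.33 M=23.53
t=5.83: A=20.61 X=19.83 M=23.61
t=6.66: A=21.52 X=20.32 M=23.70
t=7.49: A=22.44 X=20.81 M=23.78
Rates at T: R1=0.1026, R2=0.2992, R3=0.4008, R4=0.6910, R5=0.4108
dx/dt at T (Σ net stoichiometry × rate): A=+1.1107, X=+0.5794, M=+0.1026
Largest |dx/dt| is |+1.1107| (A) ≥ 0.05 → not steady.

Steady state at T: no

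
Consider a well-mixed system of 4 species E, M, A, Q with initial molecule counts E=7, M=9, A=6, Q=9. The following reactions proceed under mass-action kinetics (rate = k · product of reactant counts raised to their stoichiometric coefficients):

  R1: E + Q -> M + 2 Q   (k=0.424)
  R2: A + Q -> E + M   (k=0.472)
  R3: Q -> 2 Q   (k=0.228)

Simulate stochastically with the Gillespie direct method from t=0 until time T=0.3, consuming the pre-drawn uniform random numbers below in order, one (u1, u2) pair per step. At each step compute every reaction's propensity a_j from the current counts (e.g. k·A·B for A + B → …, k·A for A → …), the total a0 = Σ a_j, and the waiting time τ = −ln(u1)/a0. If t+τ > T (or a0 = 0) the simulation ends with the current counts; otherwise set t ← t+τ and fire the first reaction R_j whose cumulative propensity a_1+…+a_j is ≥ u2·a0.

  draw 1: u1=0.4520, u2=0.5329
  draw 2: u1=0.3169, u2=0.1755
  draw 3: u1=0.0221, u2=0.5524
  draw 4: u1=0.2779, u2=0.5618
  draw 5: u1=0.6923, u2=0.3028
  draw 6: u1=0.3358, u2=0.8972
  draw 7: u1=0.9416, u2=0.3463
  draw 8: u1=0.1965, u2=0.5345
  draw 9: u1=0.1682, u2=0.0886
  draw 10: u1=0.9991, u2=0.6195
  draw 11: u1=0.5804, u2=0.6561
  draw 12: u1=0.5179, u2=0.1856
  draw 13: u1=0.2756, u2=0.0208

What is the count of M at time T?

t=0.000: E=7 M=9 A=6 Q=9
Draw 1: a1=26.712, a2=25.488, a3=2.052, a0=54.252; τ=−ln(0.4520)/54.252=0.015 → t=0.015; u2·a0=0.5329·54.252=28.911; a1=26.712 < 28.911 ≤ a1+a2=52.200 → R2 fires; E=8 M=10 A=5 Q=8
Draw 2: a1=27.136, a2=18.880, a3=1.824, a0=47.840; τ=−ln(0.3169)/47.840=0.024 → t=0.039; u2·a0=0.1755·47.840=8.396 ≤ a1=27.136 → R1 fires; E=7 M=11 A=5 Q=9
Draw 3: a1=26.712, a2=21.240, a3=2.052, a0=50.004; τ=−ln(0.0221)/50.004=0.076 → t=0.115; u2·a0=0.5524·50.004=27.622; a1=26.712 < 27.622 ≤ a1+a2=47.952 → R2 fires; E=8 M=12 A=4 Q=8
Draw 4: a1=27.136, a2=15.104, a3=1.824, a0=44.064; τ=−ln(0.2779)/44.064=0.029 → t=0.144; u2·a0=0.5618·44.064=24.755 ≤ a1=27.136 → R1 fires; E=7 M=13 A=4 Q=9
Draw 5: a1=26.712, a2=16.992, a3=2.052, a0=45.756; τ=−ln(0.6923)/45.756=0.008 → t=0.152; u2·a0=0.3028·45.756=13.855 ≤ a1=26.712 → R1 fires; E=6 M=14 A=4 Q=10
Draw 6: a1=25.440, a2=18.880, a3=2.280, a0=46.600; τ=−ln(0.3358)/46.600=0.023 → t=0.175; u2·a0=0.8972·46.600=41.810; a1=25.440 < 41.810 ≤ a1+a2=44.320 → R2 fires; E=7 M=15 A=3 Q=9
Draw 7: a1=26.712, a2=12.744, a3=2.052, a0=41.508; τ=−ln(0.9416)/41.508=0.001 → t=0.177; u2·a0=0.3463·41.508=14.374 ≤ a1=26.712 → R1 fires; E=6 M=16 A=3 Q=10
Draw 8: a1=25.440, a2=14.160, a3=2.280, a0=41.880; τ=−ln(0.1965)/41.880=0.039 → t=0.216; u2·a0=0.5345·41.880=22.385 ≤ a1=25.440 → R1 fires; E=5 M=17 A=3 Q=11
Draw 9: a1=23.320, a2=15.576, a3=2.508, a0=41.404; τ=−ln(0.1682)/41.404=0.043 → t=0.259; u2·a0=0.0886·41.404=3.668 ≤ a1=23.320 → R1 fires; E=4 M=18 A=3 Q=12
Draw 10: a1=20.352, a2=16.992, a3=2.736, a0=40.080; τ=−ln(0.9991)/40.080=0.000 → t=0.259; u2·a0=0.6195·40.080=24.830; a1=20.352 < 24.830 ≤ a1+a2=37.344 → R2 fires; E=5 M=19 A=2 Q=11
Draw 11: a1=23.320, a2=10.384, a3=2.508, a0=36.212; τ=−ln(0.5804)/36.212=0.015 → t=0.274; u2·a0=0.6561·36.212=23.759; a1=23.320 < 23.759 ≤ a1+a2=33.704 → R2 fires; E=6 M=20 A=1 Q=10
Draw 12: a1=25.440, a2=4.720, a3=2.280, a0=32.440; τ=−ln(0.5179)/32.440=0.020 → t=0.294; u2·a0=0.1856·32.440=6.021 ≤ a1=25.440 → R1 fires; E=5 M=21 A=1 Q=11
Draw 13: a1=23.320, a2=5.192, a3=2.508, a0=31.020; τ=−ln(0.2756)/31.020=0.042 → t=0.336 > T=0.3: stop.
Read off M at T=0.3: 21

M at T = 21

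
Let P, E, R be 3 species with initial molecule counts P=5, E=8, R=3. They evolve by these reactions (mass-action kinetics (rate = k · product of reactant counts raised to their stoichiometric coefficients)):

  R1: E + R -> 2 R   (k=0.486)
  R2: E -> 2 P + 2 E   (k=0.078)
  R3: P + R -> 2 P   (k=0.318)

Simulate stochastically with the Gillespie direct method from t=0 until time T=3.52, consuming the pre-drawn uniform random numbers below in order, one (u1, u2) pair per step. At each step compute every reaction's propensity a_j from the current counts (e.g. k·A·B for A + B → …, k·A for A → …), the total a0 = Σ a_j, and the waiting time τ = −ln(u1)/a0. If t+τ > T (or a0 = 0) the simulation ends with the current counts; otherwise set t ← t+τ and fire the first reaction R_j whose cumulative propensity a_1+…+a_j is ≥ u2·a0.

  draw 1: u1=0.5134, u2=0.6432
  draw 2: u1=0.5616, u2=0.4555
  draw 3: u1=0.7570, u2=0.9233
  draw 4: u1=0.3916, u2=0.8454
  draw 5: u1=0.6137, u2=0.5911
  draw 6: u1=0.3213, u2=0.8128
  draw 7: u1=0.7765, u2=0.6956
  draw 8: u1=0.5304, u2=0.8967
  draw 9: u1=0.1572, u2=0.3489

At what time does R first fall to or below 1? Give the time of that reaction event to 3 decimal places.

t=0.000: P=5 E=8 R=3
Draw 1: a1=11.664, a2=0.624, a3=4.770, a0=17.058; τ=−ln(0.5134)/17.058=0.039 → t=0.039; u2·a0=0.6432·17.058=10.972 ≤ a1=11.664 → R1 fires; P=5 E=7 R=4
Draw 2: a1=13.608, a2=0.546, a3=6.360, a0=20.514; τ=−ln(0.5616)/20.514=0.028 → t=0.067; u2·a0=0.4555·20.514=9.344 ≤ a1=13.608 → R1 fires; P=5 E=6 R=5
Draw 3: a1=14.580, a2=0.468, a3=7.950, a0=22.998; τ=−ln(0.7570)/22.998=0.012 → t=0.079; u2·a0=0.9233·22.998=21.234; a1+a2=15.048 < 21.234 ≤ a1+…+a3=22.998 → R3 fires; P=6 E=6 R=4
Draw 4: a1=11.664, a2=0.468, a3=7.632, a0=19.764; τ=−ln(0.3916)/19.764=0.047 → t=0.127; u2·a0=0.8454·19.764=16.708; a1+a2=12.132 < 16.708 ≤ a1+…+a3=19.764 → R3 fires; P=7 E=6 R=3
Draw 5: a1=8.748, a2=0.468, a3=6.678, a0=15.894; τ=−ln(0.6137)/15.894=0.031 → t=0.157; u2·a0=0.5911·15.894=9.395; a1+a2=9.216 < 9.395 ≤ a1+…+a3=15.894 → R3 fires; P=8 E=6 R=2
Draw 6: a1=5.832, a2=0.468, a3=5.088, a0=11.388; τ=−ln(0.3213)/11.388=0.100 → t=0.257; u2·a0=0.8128·11.388=9.256; a1+a2=6.300 < 9.256 ≤ a1+…+a3=11.388 → R3 fires; P=9 E=6 R=1
Draw 7: a1=2.916, a2=0.468, a3=2.862, a0=6.246; τ=−ln(0.7765)/6.246=0.040 → t=0.298; u2·a0=0.6956·6.246=4.345; a1+a2=3.384 < 4.345 ≤ a1+…+a3=6.246 → R3 fires; P=10 E=6 R=0
Draw 8: a1=0.000, a2=0.468, a3=0.000, a0=0.468; τ=−ln(0.5304)/0.468=1.355 → t=1.653; u2·a0=0.8967·0.468=0.420; a1=0.000 < 0.420 ≤ a1+a2=0.468 → R2 fires; P=12 E=7 R=0
Draw 9: a1=0.000, a2=0.546, a3=0.000, a0=0.546; τ=−ln(0.1572)/0.546=3.389 → t=5.041 > T=3.52: stop.
R first becomes ≤ 1 when it reaches 1 at the event at t=0.257.

Threshold first reached at t = 0.257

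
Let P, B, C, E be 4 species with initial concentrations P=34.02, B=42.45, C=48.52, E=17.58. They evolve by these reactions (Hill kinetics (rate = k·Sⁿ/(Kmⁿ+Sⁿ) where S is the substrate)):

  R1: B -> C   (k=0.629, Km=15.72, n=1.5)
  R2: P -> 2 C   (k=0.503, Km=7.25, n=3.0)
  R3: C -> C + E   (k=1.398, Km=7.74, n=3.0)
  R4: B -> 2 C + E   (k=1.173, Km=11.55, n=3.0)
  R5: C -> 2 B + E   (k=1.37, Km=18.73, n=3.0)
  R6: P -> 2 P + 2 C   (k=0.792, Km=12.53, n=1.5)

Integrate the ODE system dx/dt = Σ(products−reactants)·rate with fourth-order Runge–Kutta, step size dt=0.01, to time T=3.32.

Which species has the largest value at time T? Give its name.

Dominant species at T: C

RK4 with dt=0.01: 332 steps to T=3.32. Trajectory (selected grid times):
t=0.00: P=34.02 B=42.45 C=48.52 E=17.58
t=0.37: P=34.08 B=42.80 C=49.93 E=19.00
t=0.74: P=34.13 B=43.14 C=51.34 E=20.42
t=1.11: P=34.19 B=43.50 C=52.74 E=21.85
t=1.48: P=34.24 B=43.85 C=54.15 E=23.28
t=1.84: P=34.30 B=44.20 C=55.52 E=24.67
t=2.21: P=34.35 B=44.56 C=56.92 E=26.10
t=2.58: P=34.41 B=44.92 C=58.33 E=27.53
t=2.95: P=34.46 B=45.28 C=59.73 E=28.97
t=3.32: P=34.52 B=45.64 C=61.14 E=30.40
At T=3.32: P=34.52 B=45.64 C=61.14 E=30.40; the largest is C.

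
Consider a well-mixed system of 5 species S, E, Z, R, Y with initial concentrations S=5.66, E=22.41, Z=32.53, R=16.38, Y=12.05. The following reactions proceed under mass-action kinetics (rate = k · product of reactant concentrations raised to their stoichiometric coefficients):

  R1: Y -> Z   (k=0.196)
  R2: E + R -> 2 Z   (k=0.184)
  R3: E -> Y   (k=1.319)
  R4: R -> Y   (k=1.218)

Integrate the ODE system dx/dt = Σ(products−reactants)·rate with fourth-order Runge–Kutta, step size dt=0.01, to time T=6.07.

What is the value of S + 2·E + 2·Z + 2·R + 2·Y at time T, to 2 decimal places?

Check how each reaction changes W = S + 2·E + 2·Z + 2·R + 2·Y (weight of products minus weight of reactants):
R1: Y -> Z: (2·1) − (2·1) = 2 − 2 = 0
R2: E + R -> 2 Z: (2·2) − (2·1 + 2·1) = 4 − 4 = 0
R3: E -> Y: (2·1) − (2·1) = 2 − 2 = 0
R4: R -> Y: (2·1) − (2·1) = 2 − 2 = 0
Every reaction leaves W unchanged, so W is conserved and no simulation is needed: W(T) = W(0) = 5.66 + 2·22.41 + 2·32.53 + 2·16.38 + 2·12.05 = 172.40

Value at T = 172.40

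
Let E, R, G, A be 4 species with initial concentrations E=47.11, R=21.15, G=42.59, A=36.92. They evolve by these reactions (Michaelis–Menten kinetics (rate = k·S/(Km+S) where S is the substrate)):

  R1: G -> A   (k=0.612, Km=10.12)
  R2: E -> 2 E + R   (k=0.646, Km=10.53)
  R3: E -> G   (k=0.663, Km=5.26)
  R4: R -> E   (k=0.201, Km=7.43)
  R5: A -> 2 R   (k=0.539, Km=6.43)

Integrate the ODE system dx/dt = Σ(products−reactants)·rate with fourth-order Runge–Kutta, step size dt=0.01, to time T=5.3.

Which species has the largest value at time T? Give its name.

RK4 with dt=0.01: 530 steps to T=5.3. Trajectory (selected grid times):
t=0.00: E=47.11 R=21.15 G=42.59 A=36.92
t=0.59: E=47.16 R=21.92 G=42.65 A=36.94
t=1.18: E=47.21 R=22.68 G=42.71 A=36.96
t=1.77: E=47.26 R=23.44 G=42.77 A=36.98
t=2.36: E=47.31 R=24.21 G=42.83 A=37.00
t=2.94: E=47.36 R=24.96 G=42.89 A=37.02
t=3.53: E=47.41 R=25.72 G=42.95 A=37.05
t=4.12: E=47.46 R=26.48 G=43.01 A=37.07
t=4.71: E=47.51 R=27.24 G=43.07 A=37.09
t=5.30: E=47.57 R=28.00 G=43.13 A=37.11
At T=5.3: E=47.57 R=28.00 G=43.13 A=37.11; the largest is E.

Dominant species at T: E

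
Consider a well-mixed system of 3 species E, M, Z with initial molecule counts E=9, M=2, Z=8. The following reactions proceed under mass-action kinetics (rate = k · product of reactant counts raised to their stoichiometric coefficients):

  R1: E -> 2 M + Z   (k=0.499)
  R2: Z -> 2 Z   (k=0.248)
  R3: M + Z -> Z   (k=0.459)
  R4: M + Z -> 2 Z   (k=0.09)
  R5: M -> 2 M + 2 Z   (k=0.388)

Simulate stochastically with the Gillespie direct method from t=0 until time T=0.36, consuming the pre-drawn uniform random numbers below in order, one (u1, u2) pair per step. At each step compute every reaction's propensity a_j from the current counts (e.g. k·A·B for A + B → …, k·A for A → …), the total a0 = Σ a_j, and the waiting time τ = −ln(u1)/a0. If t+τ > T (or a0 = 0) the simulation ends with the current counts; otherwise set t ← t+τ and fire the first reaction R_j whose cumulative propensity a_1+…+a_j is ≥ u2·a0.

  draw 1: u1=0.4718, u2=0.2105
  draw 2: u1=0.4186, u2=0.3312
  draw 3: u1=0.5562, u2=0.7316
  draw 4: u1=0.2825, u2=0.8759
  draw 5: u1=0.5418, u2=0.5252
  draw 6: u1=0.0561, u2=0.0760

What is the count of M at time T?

M at T = 0

t=0.000: E=9 M=2 Z=8
Draw 1: a1=4.491, a2=1.984, a3=7.344, a4=1.440, a5=0.776, a0=16.035; τ=−ln(0.4718)/16.035=0.047 → t=0.047; u2·a0=0.2105·16.035=3.375 ≤ a1=4.491 → R1 fires; E=8 M=4 Z=9
Draw 2: a1=3.992, a2=2.232, a3=16.524, a4=3.240, a5=1.552, a0=27.540; τ=−ln(0.4186)/27.540=0.032 → t=0.078; u2·a0=0.3312·27.540=9.121; a1+a2=6.224 < 9.121 ≤ a1+…+a3=22.748 → R3 fires; E=8 M=3 Z=9
Draw 3: a1=3.992, a2=2.232, a3=12.393, a4=2.430, a5=1.164, a0=22.211; τ=−ln(0.5562)/22.211=0.026 → t=0.105; u2·a0=0.7316·22.211=16.250; a1+a2=6.224 < 16.250 ≤ a1+…+a3=18.617 → R3 fires; E=8 M=2 Z=9
Draw 4: a1=3.992, a2=2.232, a3=8.262, a4=1.620, a5=0.776, a0=16.882; τ=−ln(0.2825)/16.882=0.075 → t=0.180; u2·a0=0.8759·16.882=14.787; a1+…+a3=14.486 < 14.787 ≤ a1+…+a4=16.106 → R4 fires; E=8 M=1 Z=10
Draw 5: a1=3.992, a2=2.480, a3=4.590, a4=0.900, a5=0.388, a0=12.350; τ=−ln(0.5418)/12.350=0.050 → t=0.229; u2·a0=0.5252·12.350=6.486; a1+a2=6.472 < 6.486 ≤ a1+…+a3=11.062 → R3 fires; E=8 M=0 Z=10
Draw 6: a1=3.992, a2=2.480, a3=0.000, a4=0.000, a5=0.000, a0=6.472; τ=−ln(0.0561)/6.472=0.445 → t=0.674 > T=0.36: stop.
Read off M at T=0.36: 0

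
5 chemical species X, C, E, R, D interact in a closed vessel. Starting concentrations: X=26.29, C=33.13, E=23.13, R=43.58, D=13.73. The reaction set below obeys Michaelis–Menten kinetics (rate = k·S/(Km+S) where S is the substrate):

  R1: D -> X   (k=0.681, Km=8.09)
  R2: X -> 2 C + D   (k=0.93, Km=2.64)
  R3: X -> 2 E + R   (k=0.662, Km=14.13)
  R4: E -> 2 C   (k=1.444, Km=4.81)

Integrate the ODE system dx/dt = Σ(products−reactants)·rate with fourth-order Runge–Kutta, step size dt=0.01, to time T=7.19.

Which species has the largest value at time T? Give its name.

Dominant species at T: C

RK4 with dt=0.01: 719 steps to T=7.19. Trajectory (selected grid times):
t=0.00: X=26.29 C=33.13 E=23.13 R=43.58 D=13.73
t=0.80: X=25.62 C=36.39 E=22.86 R=43.92 D=14.06
t=1.60: X=24.95 C=39.65 E=22.59 R=44.26 D=14.39
t=2.40: X=24.29 C=42.89 E=22.31 R=44.60 D=14.71
t=3.20: X=23.64 C=46.13 E=22.03 R=44.93 D=15.03
t=3.99: X=23.01 C=49.32 E=21.74 R=45.26 D=15.34
t=4.79: X=22.37 C=52.54 E=21.45 R=45.58 D=15.64
t=5.59: X=21.74 C=55.76 E=21.15 R=45.91 D=15.95
t=6.39: X=21.13 C=58.96 E=20.85 R=46.23 D=16.25
t=7.19: X=20.51 C=62.16 E=20.54 R=46.54 D=16.54
At T=7.19: X=20.51 C=62.16 E=20.54 R=46.54 D=16.54; the largest is C.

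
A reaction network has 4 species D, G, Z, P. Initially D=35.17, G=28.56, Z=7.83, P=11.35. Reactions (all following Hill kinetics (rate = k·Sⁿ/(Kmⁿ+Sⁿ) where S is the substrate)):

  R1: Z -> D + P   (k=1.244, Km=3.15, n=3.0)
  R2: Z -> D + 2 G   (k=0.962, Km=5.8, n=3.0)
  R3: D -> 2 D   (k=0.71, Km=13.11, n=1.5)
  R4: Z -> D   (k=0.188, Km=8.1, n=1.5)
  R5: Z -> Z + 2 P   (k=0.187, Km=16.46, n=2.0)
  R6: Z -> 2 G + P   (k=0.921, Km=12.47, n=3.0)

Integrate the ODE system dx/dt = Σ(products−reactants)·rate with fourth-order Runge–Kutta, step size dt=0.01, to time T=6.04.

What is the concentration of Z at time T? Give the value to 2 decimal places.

Z at T = 1.82

RK4 with dt=0.01: 604 steps to T=6.04. Trajectory (selected grid times):
t=0.00: D=35.17 G=28.56 Z=7.83 P=11.35
t=0.67: D=36.80 G=29.59 Z=6.49 P=12.25
t=1.34: D=38.30 G=30.37 Z=5.33 P=13.06
t=2.01: D=39.62 G=30.91 Z=4.37 P=13.77
t=2.68: D=40.77 G=31.26 Z=3.61 P=14.36
t=3.36: D=41.75 G=31.49 Z=3.02 P=14.83
t=4.03: D=42.59 G=31.63 Z=2.58 P=15.18
t=4.70: D=43.31 G=31.73 Z=2.26 P=15.45
t=5.37: D=43.96 G=31.80 Z=2.01 P=15.66
t=6.04: D=44.56 G=31.85 Z=1.82 P=15.81
Read off Z at T=6.04: 1.82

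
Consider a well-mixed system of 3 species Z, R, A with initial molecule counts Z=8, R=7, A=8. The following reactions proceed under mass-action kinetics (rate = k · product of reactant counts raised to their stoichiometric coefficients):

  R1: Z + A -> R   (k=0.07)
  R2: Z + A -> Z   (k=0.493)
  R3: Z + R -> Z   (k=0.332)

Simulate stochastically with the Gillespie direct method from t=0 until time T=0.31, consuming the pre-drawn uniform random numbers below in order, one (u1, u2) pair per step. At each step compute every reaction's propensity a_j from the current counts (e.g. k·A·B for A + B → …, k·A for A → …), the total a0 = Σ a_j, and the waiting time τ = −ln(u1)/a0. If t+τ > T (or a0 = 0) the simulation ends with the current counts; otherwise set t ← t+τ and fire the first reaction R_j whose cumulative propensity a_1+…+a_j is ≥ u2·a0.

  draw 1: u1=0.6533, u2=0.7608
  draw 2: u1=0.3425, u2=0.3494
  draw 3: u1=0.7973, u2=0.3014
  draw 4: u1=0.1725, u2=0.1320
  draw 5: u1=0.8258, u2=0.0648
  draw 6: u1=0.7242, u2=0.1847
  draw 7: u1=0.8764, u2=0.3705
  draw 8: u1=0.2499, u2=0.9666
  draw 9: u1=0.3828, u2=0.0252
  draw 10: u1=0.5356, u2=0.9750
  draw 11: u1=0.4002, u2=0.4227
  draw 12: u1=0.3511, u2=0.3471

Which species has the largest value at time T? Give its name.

t=0.000: Z=8 R=7 A=8
Draw 1: a1=4.480, a2=31.552, a3=18.592, a0=54.624; τ=−ln(0.6533)/54.624=0.008 → t=0.008; u2·a0=0.7608·54.624=41.558; a1+a2=36.032 < 41.558 ≤ a1+…+a3=54.624 → R3 fires; Z=8 R=6 A=8
Draw 2: a1=4.480, a2=31.552, a3=15.936, a0=51.968; τ=−ln(0.3425)/51.968=0.021 → t=0.028; u2·a0=0.3494·51.968=18.158; a1=4.480 < 18.158 ≤ a1+a2=36.032 → R2 fires; Z=8 R=6 A=7
Draw 3: a1=3.920, a2=27.608, a3=15.936, a0=47.464; τ=−ln(0.7973)/47.464=0.005 → t=0.033; u2·a0=0.3014·47.464=14.306; a1=3.920 < 14.306 ≤ a1+a2=31.528 → R2 fires; Z=8 R=6 A=6
Draw 4: a1=3.360, a2=23.664, a3=15.936, a0=42.960; τ=−ln(0.1725)/42.960=0.041 → t=0.074; u2·a0=0.1320·42.960=5.671; a1=3.360 < 5.671 ≤ a1+a2=27.024 → R2 fires; Z=8 R=6 A=5
Draw 5: a1=2.800, a2=19.720, a3=15.936, a0=38.456; τ=−ln(0.8258)/38.456=0.005 → t=0.079; u2·a0=0.0648·38.456=2.492 ≤ a1=2.800 → R1 fires; Z=7 R=7 A=4
Draw 6: a1=1.960, a2=13.804, a3=16.268, a0=32.032; τ=−ln(0.7242)/32.032=0.010 → t=0.089; u2·a0=0.1847·32.032=5.916; a1=1.960 < 5.916 ≤ a1+a2=15.764 → R2 fires; Z=7 R=7 A=3
Draw 7: a1=1.470, a2=10.353, a3=16.268, a0=28.091; τ=−ln(0.8764)/28.091=0.005 → t=0.094; u2·a0=0.3705·28.091=10.408; a1=1.470 < 10.408 ≤ a1+a2=11.823 → R2 fires; Z=7 R=7 A=2
Draw 8: a1=0.980, a2=6.902, a3=16.268, a0=24.150; τ=−ln(0.2499)/24.150=0.057 → t=0.151; u2·a0=0.9666·24.150=23.343; a1+a2=7.882 < 23.343 ≤ a1+…+a3=24.150 → R3 fires; Z=7 R=6 A=2
Draw 9: a1=0.980, a2=6.902, a3=13.944, a0=21.826; τ=−ln(0.3828)/21.826=0.044 → t=0.195; u2·a0=0.0252·21.826=0.550 ≤ a1=0.980 → R1 fires; Z=6 R=7 A=1
Draw 10: a1=0.420, a2=2.958, a3=13.944, a0=17.322; τ=−ln(0.5356)/17.322=0.036 → t=0.231; u2·a0=0.9750·17.322=16.889; a1+a2=3.378 < 16.889 ≤ a1+…+a3=17.322 → R3 fires; Z=6 R=6 A=1
Draw 11: a1=0.420, a2=2.958, a3=11.952, a0=15.330; τ=−ln(0.4002)/15.330=0.060 → t=0.291; u2·a0=0.4227·15.330=6.480; a1+a2=3.378 < 6.480 ≤ a1+…+a3=15.330 → R3 fires; Z=6 R=5 A=1
Draw 12: a1=0.420, a2=2.958, a3=9.960, a0=13.338; τ=−ln(0.3511)/13.338=0.078 → t=0.370 > T=0.31: stop.
At T=0.31: Z=6 R=5 A=1; the largest is Z.

Dominant species at T: Z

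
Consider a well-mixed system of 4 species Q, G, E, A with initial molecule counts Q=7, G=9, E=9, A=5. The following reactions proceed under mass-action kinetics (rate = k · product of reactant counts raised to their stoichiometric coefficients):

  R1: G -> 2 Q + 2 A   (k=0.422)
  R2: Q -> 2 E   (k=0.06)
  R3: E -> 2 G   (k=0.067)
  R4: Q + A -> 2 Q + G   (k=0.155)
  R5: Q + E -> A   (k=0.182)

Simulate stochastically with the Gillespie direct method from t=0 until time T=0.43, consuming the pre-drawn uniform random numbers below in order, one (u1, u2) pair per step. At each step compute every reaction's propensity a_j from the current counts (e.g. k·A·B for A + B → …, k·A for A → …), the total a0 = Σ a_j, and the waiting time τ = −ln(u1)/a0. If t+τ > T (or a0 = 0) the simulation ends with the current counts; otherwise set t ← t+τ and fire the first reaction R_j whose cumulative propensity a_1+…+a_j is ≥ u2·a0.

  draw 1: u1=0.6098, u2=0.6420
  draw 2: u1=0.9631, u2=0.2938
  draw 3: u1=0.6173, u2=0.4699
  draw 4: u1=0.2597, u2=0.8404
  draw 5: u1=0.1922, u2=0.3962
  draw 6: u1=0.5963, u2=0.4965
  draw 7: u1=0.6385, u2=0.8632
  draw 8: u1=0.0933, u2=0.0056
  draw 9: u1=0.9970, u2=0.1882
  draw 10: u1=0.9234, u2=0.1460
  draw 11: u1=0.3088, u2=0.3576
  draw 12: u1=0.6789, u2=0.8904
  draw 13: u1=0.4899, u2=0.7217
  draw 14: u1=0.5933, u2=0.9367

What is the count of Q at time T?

Q at T = 10

t=0.000: Q=7 G=9 E=9 A=5
Draw 1: a1=3.798, a2=0.420, a3=0.603, a4=5.425, a5=11.466, a0=21.712; τ=−ln(0.6098)/21.712=0.023 → t=0.023; u2·a0=0.6420·21.712=13.939; a1+…+a4=10.246 < 13.939 ≤ a1+…+a5=21.712 → R5 fires; Q=6 G=9 E=8 A=6
Draw 2: a1=3.798, a2=0.360, a3=0.536, a4=5.580, a5=8.736, a0=19.010; τ=−ln(0.9631)/19.010=0.002 → t=0.025; u2·a0=0.2938·19.010=5.585; a1+…+a3=4.694 < 5.585 ≤ a1+…+a4=10.274 → R4 fires; Q=7 G=10 E=8 A=5
Draw 3: a1=4.220, a2=0.420, a3=0.536, a4=5.425, a5=10.192, a0=20.793; τ=−ln(0.6173)/20.793=0.023 → t=0.048; u2·a0=0.4699·20.793=9.771; a1+…+a3=5.176 < 9.771 ≤ a1+…+a4=10.601 → R4 fires; Q=8 G=11 E=8 A=4
Draw 4: a1=4.642, a2=0.480, a3=0.536, a4=4.960, a5=11.648, a0=22.266; τ=−ln(0.2597)/22.266=0.061 → t=0.109; u2·a0=0.8404·22.266=18.712; a1+…+a4=10.618 < 18.712 ≤ a1+…+a5=22.266 → R5 fires; Q=7 G=11 E=7 A=5
Draw 5: a1=4.642, a2=0.420, a3=0.469, a4=5.425, a5=8.918, a0=19.874; τ=−ln(0.1922)/19.874=0.083 → t=0.191; u2·a0=0.3962·19.874=7.874; a1+…+a3=5.531 < 7.874 ≤ a1+…+a4=10.956 → R4 fires; Q=8 G=12 E=7 A=4
Draw 6: a1=5.064, a2=0.480, a3=0.469, a4=4.960, a5=10.192, a0=21.165; τ=−ln(0.5963)/21.165=0.024 → t=0.216; u2·a0=0.4965·21.165=10.508; a1+…+a3=6.013 < 10.508 ≤ a1+…+a4=10.973 → R4 fires; Q=9 G=13 E=7 A=3
Draw 7: a1=5.486, a2=0.540, a3=0.469, a4=4.185, a5=11.466, a0=22.146; τ=−ln(0.6385)/22.146=0.020 → t=0.236; u2·a0=0.8632·22.146=19.116; a1+…+a4=10.680 < 19.116 ≤ a1+…+a5=22.146 → R5 fires; Q=8 G=13 E=6 A=4
Draw 8: a1=5.486, a2=0.480, a3=0.402, a4=4.960, a5=8.736, a0=20.064; τ=−ln(0.0933)/20.064=0.118 → t=0.354; u2·a0=0.0056·20.064=0.112 ≤ a1=5.486 → R1 fires; Q=10 G=12 E=6 A=6
Draw 9: a1=5.064, a2=0.600, a3=0.402, a4=9.300, a5=10.920, a0=26.286; τ=−ln(0.9970)/26.286=0.000 → t=0.355; u2·a0=0.1882·26.286=4.947 ≤ a1=5.064 → R1 fires; Q=12 G=11 E=6 A=8
Draw 10: a1=4.642, a2=0.720, a3=0.402, a4=14.880, a5=13.104, a0=33.748; τ=−ln(0.9234)/33.748=0.002 → t=0.357; u2·a0=0.1460·33.748=4.927; a1=4.642 < 4.927 ≤ a1+a2=5.362 → R2 fires; Q=11 G=11 E=8 A=8
Draw 11: a1=4.642, a2=0.660, a3=0.536, a4=13.640, a5=16.016, a0=35.494; τ=−ln(0.3088)/35.494=0.033 → t=0.390; u2·a0=0.3576·35.494=12.693; a1+…+a3=5.838 < 12.693 ≤ a1+…+a4=19.478 → R4 fires; Q=12 G=12 E=8 A=7
Draw 12: a1=5.064, a2=0.720, a3=0.536, a4=13.020, a5=17.472, a0=36.812; τ=−ln(0.6789)/36.812=0.011 → t=0.401; u2·a0=0.8904·36.812=32.777; a1+…+a4=19.340 < 32.777 ≤ a1+…+a5=36.812 → R5 fires; Q=11 G=12 E=7 A=8
Draw 13: a1=5.064, a2=0.660, a3=0.469, a4=13.640, a5=14.014, a0=33.847; τ=−ln(0.4899)/33.847=0.021 → t=0.422; u2·a0=0.7217·33.847=24.427; a1+…+a4=19.833 < 24.427 ≤ a1+…+a5=33.847 → R5 fires; Q=10 G=12 E=6 A=9
Draw 14: a1=5.064, a2=0.600, a3=0.402, a4=13.950, a5=10.920, a0=30.936; τ=−ln(0.5933)/30.936=0.017 → t=0.438 > T=0.43: stop.
Read off Q at T=0.43: 10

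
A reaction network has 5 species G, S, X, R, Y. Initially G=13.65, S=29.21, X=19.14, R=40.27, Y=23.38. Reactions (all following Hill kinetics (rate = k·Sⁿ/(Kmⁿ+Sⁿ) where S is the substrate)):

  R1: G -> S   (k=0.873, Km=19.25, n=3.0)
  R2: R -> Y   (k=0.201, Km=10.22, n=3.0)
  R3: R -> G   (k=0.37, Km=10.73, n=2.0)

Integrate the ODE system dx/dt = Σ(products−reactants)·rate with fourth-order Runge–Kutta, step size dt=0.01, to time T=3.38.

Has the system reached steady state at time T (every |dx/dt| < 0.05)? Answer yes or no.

Steady state at T: no

RK4 with dt=0.01: 338 steps to T=3.38. Trajectory (selected grid times):
t=0.00: G=13.65 S=29.21 X=19.14 R=40.27 Y=23.38
t=0.38: G=13.69 S=29.30 X=19.14 R=40.06 Y=23.46
t=0.75: G=13.74 S=29.38 X=19.14 R=39.86 Y=23.53
t=1.13: G=13.78 S=29.47 X=19.14 R=39.66 Y=23.60
t=1.50: G=13.82 S=29.56 X=19.14 R=39.46 Y=23.68
t=1.88: G=13.86 S=29.65 X=19.14 R=39.25 Y=23.75
t=2.25: G=13.90 S=29.74 X=19.14 R=39.05 Y=23.82
t=2.63: G=13.94 S=29.83 X=19.14 R=38.84 Y=23.90
t=3.00: G=13.98 S=29.92 X=19.14 R=38.64 Y=23.97
t=3.38: G=14.01 S=30.01 X=19.14 R=38.44 Y=24.05
Rates at T: R1=0.2431, R2=0.1973, R3=0.3433
dx/dt at T (Σ net stoichiometry × rate): G=+0.1002, S=+0.2431, X=+0.0000, R=-0.5405, Y=+0.1973
Largest |dx/dt| is |-0.5405| (R) ≥ 0.05 → not steady.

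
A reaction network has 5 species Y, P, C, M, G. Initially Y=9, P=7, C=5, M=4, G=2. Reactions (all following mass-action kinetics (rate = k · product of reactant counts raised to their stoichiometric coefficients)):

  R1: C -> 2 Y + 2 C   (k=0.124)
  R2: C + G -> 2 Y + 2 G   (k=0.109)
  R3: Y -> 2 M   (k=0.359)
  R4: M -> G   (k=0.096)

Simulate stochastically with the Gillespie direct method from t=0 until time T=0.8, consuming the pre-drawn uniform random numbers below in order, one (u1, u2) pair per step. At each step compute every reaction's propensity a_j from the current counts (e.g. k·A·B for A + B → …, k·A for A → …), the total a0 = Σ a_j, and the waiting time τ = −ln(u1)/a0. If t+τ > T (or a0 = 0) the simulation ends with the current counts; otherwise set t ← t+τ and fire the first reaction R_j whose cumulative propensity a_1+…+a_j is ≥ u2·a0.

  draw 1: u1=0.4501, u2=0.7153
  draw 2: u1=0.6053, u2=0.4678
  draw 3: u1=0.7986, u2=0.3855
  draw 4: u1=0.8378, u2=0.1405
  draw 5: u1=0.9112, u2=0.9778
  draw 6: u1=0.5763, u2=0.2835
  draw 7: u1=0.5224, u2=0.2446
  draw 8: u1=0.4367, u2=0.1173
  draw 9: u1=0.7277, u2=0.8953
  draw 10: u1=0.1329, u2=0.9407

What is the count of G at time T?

t=0.000: Y=9 P=7 C=5 M=4 G=2
Draw 1: a1=0.620, a2=1.090, a3=3.231, a4=0.384, a0=5.325; τ=−ln(0.4501)/5.325=0.150 → t=0.150; u2·a0=0.7153·5.325=3.809; a1+a2=1.710 < 3.809 ≤ a1+…+a3=4.941 → R3 fires; Y=8 P=7 C=5 M=6 G=2
Draw 2: a1=0.620, a2=1.090, a3=2.872, a4=0.576, a0=5.158; τ=−ln(0.6053)/5.158=0.097 → t=0.247; u2·a0=0.4678·5.158=2.413; a1+a2=1.710 < 2.413 ≤ a1+…+a3=4.582 → R3 fires; Y=7 P=7 C=5 M=8 G=2
Draw 3: a1=0.620, a2=1.090, a3=2.513, a4=0.768, a0=4.991; τ=−ln(0.7986)/4.991=0.045 → t=0.292; u2·a0=0.3855·4.991=1.924; a1+a2=1.710 < 1.924 ≤ a1+…+a3=4.223 → R3 fires; Y=6 P=7 C=5 M=10 G=2
Draw 4: a1=0.620, a2=1.090, a3=2.154, a4=0.960, a0=4.824; τ=−ln(0.8378)/4.824=0.037 → t=0.329; u2·a0=0.1405·4.824=0.678; a1=0.620 < 0.678 ≤ a1+a2=1.710 → R2 fires; Y=8 P=7 C=4 M=10 G=3
Draw 5: a1=0.496, a2=1.308, a3=2.872, a4=0.960, a0=5.636; τ=−ln(0.9112)/5.636=0.016 → t=0.345; u2·a0=0.9778·5.636=5.511; a1+…+a3=4.676 < 5.511 ≤ a1+…+a4=5.636 → R4 fires; Y=8 P=7 C=4 M=9 G=4
Draw 6: a1=0.496, a2=1.744, a3=2.872, a4=0.864, a0=5.976; τ=−ln(0.5763)/5.976=0.092 → t=0.438; u2·a0=0.2835·5.976=1.694; a1=0.496 < 1.694 ≤ a1+a2=2.240 → R2 fires; Y=10 P=7 C=3 M=9 G=5
Draw 7: a1=0.372, a2=1.635, a3=3.590, a4=0.864, a0=6.461; τ=−ln(0.5224)/6.461=0.100 → t=0.538; u2·a0=0.2446·6.461=1.580; a1=0.372 < 1.580 ≤ a1+a2=2.007 → R2 fires; Y=12 P=7 C=2 M=9 G=6
Draw 8: a1=0.248, a2=1.308, a3=4.308, a4=0.864, a0=6.728; τ=−ln(0.4367)/6.728=0.123 → t=0.661; u2·a0=0.1173·6.728=0.789; a1=0.248 < 0.789 ≤ a1+a2=1.556 → R2 fires; Y=14 P=7 C=1 M=9 G=7
Draw 9: a1=0.124, a2=0.763, a3=5.026, a4=0.864, a0=6.777; τ=−ln(0.7277)/6.777=0.047 → t=0.708; u2·a0=0.8953·6.777=6.067; a1+…+a3=5.913 < 6.067 ≤ a1+…+a4=6.777 → R4 fires; Y=14 P=7 C=1 M=8 G=8
Draw 10: a1=0.124, a2=0.872, a3=5.026, a4=0.768, a0=6.790; τ=−ln(0.1329)/6.790=0.297 → t=1.005 > T=0.8: stop.
Read off G at T=0.8: 8

G at T = 8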